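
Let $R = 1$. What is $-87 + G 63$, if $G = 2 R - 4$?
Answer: $-213$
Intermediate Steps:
$G = -2$ ($G = 2 \cdot 1 - 4 = 2 - 4 = -2$)
$-87 + G 63 = -87 - 126 = -213$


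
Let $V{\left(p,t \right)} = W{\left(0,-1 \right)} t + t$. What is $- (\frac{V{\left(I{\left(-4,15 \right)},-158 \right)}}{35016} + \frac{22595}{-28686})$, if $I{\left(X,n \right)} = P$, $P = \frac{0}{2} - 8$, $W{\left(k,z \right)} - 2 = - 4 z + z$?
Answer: $\frac{17049601}{20926437} \approx 0.81474$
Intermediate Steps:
$W{\left(k,z \right)} = 2 - 3 z$ ($W{\left(k,z \right)} = 2 + \left(- 4 z + z\right) = 2 - 3 z$)
$P = -8$ ($P = 0 \cdot \frac{1}{2} - 8 = 0 - 8 = -8$)
$I{\left(X,n \right)} = -8$
$V{\left(p,t \right)} = 6 t$ ($V{\left(p,t \right)} = \left(2 - -3\right) t + t = \left(2 + 3\right) t + t = 5 t + t = 6 t$)
$- (\frac{V{\left(I{\left(-4,15 \right)},-158 \right)}}{35016} + \frac{22595}{-28686}) = - (\frac{6 \left(-158\right)}{35016} + \frac{22595}{-28686}) = - (\left(-948\right) \frac{1}{35016} + 22595 \left(- \frac{1}{28686}\right)) = - (- \frac{79}{2918} - \frac{22595}{28686}) = \left(-1\right) \left(- \frac{17049601}{20926437}\right) = \frac{17049601}{20926437}$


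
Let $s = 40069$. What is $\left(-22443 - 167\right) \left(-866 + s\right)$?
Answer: $-886379830$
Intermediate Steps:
$\left(-22443 - 167\right) \left(-866 + s\right) = \left(-22443 - 167\right) \left(-866 + 40069\right) = \left(-22610\right) 39203 = -886379830$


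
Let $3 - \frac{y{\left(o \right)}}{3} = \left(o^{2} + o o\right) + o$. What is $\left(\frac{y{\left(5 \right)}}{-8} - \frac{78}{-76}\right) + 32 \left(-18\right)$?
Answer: $- \frac{10554}{19} \approx -555.47$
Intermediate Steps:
$y{\left(o \right)} = 9 - 6 o^{2} - 3 o$ ($y{\left(o \right)} = 9 - 3 \left(\left(o^{2} + o o\right) + o\right) = 9 - 3 \left(\left(o^{2} + o^{2}\right) + o\right) = 9 - 3 \left(2 o^{2} + o\right) = 9 - 3 \left(o + 2 o^{2}\right) = 9 - \left(3 o + 6 o^{2}\right) = 9 - 6 o^{2} - 3 o$)
$\left(\frac{y{\left(5 \right)}}{-8} - \frac{78}{-76}\right) + 32 \left(-18\right) = \left(\frac{9 - 6 \cdot 5^{2} - 15}{-8} - \frac{78}{-76}\right) + 32 \left(-18\right) = \left(\left(9 - 150 - 15\right) \left(- \frac{1}{8}\right) - - \frac{39}{38}\right) - 576 = \left(\left(9 - 150 - 15\right) \left(- \frac{1}{8}\right) + \frac{39}{38}\right) - 576 = \left(\left(-156\right) \left(- \frac{1}{8}\right) + \frac{39}{38}\right) - 576 = \left(\frac{39}{2} + \frac{39}{38}\right) - 576 = \frac{390}{19} - 576 = - \frac{10554}{19}$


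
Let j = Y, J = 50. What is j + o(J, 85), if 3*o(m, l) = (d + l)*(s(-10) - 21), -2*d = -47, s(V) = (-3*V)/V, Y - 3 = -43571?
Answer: -44436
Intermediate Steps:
Y = -43568 (Y = 3 - 43571 = -43568)
j = -43568
s(V) = -3
d = 47/2 (d = -1/2*(-47) = 47/2 ≈ 23.500)
o(m, l) = -188 - 8*l (o(m, l) = ((47/2 + l)*(-3 - 21))/3 = ((47/2 + l)*(-24))/3 = (-564 - 24*l)/3 = -188 - 8*l)
j + o(J, 85) = -43568 + (-188 - 8*85) = -43568 + (-188 - 680) = -43568 - 868 = -44436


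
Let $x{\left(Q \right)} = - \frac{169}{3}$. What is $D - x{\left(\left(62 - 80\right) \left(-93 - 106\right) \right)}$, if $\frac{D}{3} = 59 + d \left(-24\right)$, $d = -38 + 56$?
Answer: $- \frac{3188}{3} \approx -1062.7$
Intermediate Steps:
$d = 18$
$x{\left(Q \right)} = - \frac{169}{3}$ ($x{\left(Q \right)} = \left(-169\right) \frac{1}{3} = - \frac{169}{3}$)
$D = -1119$ ($D = 3 \left(59 + 18 \left(-24\right)\right) = 3 \left(59 - 432\right) = 3 \left(-373\right) = -1119$)
$D - x{\left(\left(62 - 80\right) \left(-93 - 106\right) \right)} = -1119 - - \frac{169}{3} = -1119 + \frac{169}{3} = - \frac{3188}{3}$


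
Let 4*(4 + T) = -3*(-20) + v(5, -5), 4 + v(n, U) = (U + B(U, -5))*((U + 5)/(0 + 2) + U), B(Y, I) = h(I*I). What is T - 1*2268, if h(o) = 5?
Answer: -2258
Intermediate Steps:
B(Y, I) = 5
v(n, U) = -4 + (5 + U)*(5/2 + 3*U/2) (v(n, U) = -4 + (U + 5)*((U + 5)/(0 + 2) + U) = -4 + (5 + U)*((5 + U)/2 + U) = -4 + (5 + U)*((5 + U)*(1/2) + U) = -4 + (5 + U)*((5/2 + U/2) + U) = -4 + (5 + U)*(5/2 + 3*U/2))
T = 10 (T = -4 + (-3*(-20) + (17/2 + 10*(-5) + (3/2)*(-5)**2))/4 = -4 + (60 + (17/2 - 50 + (3/2)*25))/4 = -4 + (60 + (17/2 - 50 + 75/2))/4 = -4 + (60 - 4)/4 = -4 + (1/4)*56 = -4 + 14 = 10)
T - 1*2268 = 10 - 1*2268 = 10 - 2268 = -2258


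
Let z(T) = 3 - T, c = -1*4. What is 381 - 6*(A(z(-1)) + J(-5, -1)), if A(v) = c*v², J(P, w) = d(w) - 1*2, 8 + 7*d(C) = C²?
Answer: 783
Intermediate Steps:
c = -4
d(C) = -8/7 + C²/7
J(P, w) = -22/7 + w²/7 (J(P, w) = (-8/7 + w²/7) - 1*2 = (-8/7 + w²/7) - 2 = -22/7 + w²/7)
A(v) = -4*v²
381 - 6*(A(z(-1)) + J(-5, -1)) = 381 - 6*(-4*(3 - 1*(-1))² + (-22/7 + (⅐)*(-1)²)) = 381 - 6*(-4*(3 + 1)² + (-22/7 + (⅐)*1)) = 381 - 6*(-4*4² + (-22/7 + ⅐)) = 381 - 6*(-4*16 - 3) = 381 - 6*(-64 - 3) = 381 - 6*(-67) = 381 + 402 = 783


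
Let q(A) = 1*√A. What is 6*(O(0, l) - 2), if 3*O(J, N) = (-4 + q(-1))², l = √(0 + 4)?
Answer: 18 - 16*I ≈ 18.0 - 16.0*I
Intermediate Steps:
l = 2 (l = √4 = 2)
q(A) = √A
O(J, N) = (-4 + I)²/3 (O(J, N) = (-4 + √(-1))²/3 = (-4 + I)²/3)
6*(O(0, l) - 2) = 6*((4 - I)²/3 - 2) = 6*(-2 + (4 - I)²/3) = -12 + 2*(4 - I)²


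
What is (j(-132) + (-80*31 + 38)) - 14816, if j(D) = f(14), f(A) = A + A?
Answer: -17230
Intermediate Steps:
f(A) = 2*A
j(D) = 28 (j(D) = 2*14 = 28)
(j(-132) + (-80*31 + 38)) - 14816 = (28 + (-80*31 + 38)) - 14816 = (28 + (-2480 + 38)) - 14816 = (28 - 2442) - 14816 = -2414 - 14816 = -17230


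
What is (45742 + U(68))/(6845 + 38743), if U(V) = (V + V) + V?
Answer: 22973/22794 ≈ 1.0079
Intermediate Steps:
U(V) = 3*V (U(V) = 2*V + V = 3*V)
(45742 + U(68))/(6845 + 38743) = (45742 + 3*68)/(6845 + 38743) = (45742 + 204)/45588 = 45946*(1/45588) = 22973/22794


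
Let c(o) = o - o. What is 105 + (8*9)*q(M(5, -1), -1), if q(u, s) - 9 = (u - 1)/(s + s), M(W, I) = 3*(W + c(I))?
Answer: 249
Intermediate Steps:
c(o) = 0
M(W, I) = 3*W (M(W, I) = 3*(W + 0) = 3*W)
q(u, s) = 9 + (-1 + u)/(2*s) (q(u, s) = 9 + (u - 1)/(s + s) = 9 + (-1 + u)/((2*s)) = 9 + (-1 + u)*(1/(2*s)) = 9 + (-1 + u)/(2*s))
105 + (8*9)*q(M(5, -1), -1) = 105 + (8*9)*((1/2)*(-1 + 3*5 + 18*(-1))/(-1)) = 105 + 72*((1/2)*(-1)*(-1 + 15 - 18)) = 105 + 72*((1/2)*(-1)*(-4)) = 105 + 72*2 = 105 + 144 = 249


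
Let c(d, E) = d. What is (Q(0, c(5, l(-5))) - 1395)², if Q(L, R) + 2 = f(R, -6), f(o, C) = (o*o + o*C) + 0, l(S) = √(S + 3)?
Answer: 1965604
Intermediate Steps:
l(S) = √(3 + S)
f(o, C) = o² + C*o (f(o, C) = (o² + C*o) + 0 = o² + C*o)
Q(L, R) = -2 + R*(-6 + R)
(Q(0, c(5, l(-5))) - 1395)² = ((-2 + 5*(-6 + 5)) - 1395)² = ((-2 + 5*(-1)) - 1395)² = ((-2 - 5) - 1395)² = (-7 - 1395)² = (-1402)² = 1965604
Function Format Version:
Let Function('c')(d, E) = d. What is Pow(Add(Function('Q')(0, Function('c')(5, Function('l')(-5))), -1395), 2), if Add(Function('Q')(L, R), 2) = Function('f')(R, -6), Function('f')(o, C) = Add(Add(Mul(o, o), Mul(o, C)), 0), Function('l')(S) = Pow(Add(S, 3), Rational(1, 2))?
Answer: 1965604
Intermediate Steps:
Function('l')(S) = Pow(Add(3, S), Rational(1, 2))
Function('f')(o, C) = Add(Pow(o, 2), Mul(C, o)) (Function('f')(o, C) = Add(Add(Pow(o, 2), Mul(C, o)), 0) = Add(Pow(o, 2), Mul(C, o)))
Function('Q')(L, R) = Add(-2, Mul(R, Add(-6, R)))
Pow(Add(Function('Q')(0, Function('c')(5, Function('l')(-5))), -1395), 2) = Pow(Add(Add(-2, Mul(5, Add(-6, 5))), -1395), 2) = Pow(Add(Add(-2, Mul(5, -1)), -1395), 2) = Pow(Add(Add(-2, -5), -1395), 2) = Pow(Add(-7, -1395), 2) = Pow(-1402, 2) = 1965604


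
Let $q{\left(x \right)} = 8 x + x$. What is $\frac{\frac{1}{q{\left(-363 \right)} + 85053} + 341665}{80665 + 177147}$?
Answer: $\frac{27943413691}{21085412232} \approx 1.3252$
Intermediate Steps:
$q{\left(x \right)} = 9 x$
$\frac{\frac{1}{q{\left(-363 \right)} + 85053} + 341665}{80665 + 177147} = \frac{\frac{1}{9 \left(-363\right) + 85053} + 341665}{80665 + 177147} = \frac{\frac{1}{-3267 + 85053} + 341665}{257812} = \left(\frac{1}{81786} + 341665\right) \frac{1}{257812} = \frac{27943413691}{81786} \cdot \frac{1}{257812} = \frac{27943413691}{21085412232}$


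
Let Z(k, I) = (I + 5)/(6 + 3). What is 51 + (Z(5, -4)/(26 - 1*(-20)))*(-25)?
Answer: 21089/414 ≈ 50.940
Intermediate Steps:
Z(k, I) = 5/9 + I/9 (Z(k, I) = (5 + I)/9 = (5 + I)*(1/9) = 5/9 + I/9)
51 + (Z(5, -4)/(26 - 1*(-20)))*(-25) = 51 + ((5/9 + (1/9)*(-4))/(26 - 1*(-20)))*(-25) = 51 + ((5/9 - 4/9)/(26 + 20))*(-25) = 51 + ((1/9)/46)*(-25) = 51 + ((1/9)*(1/46))*(-25) = 51 + (1/414)*(-25) = 51 - 25/414 = 21089/414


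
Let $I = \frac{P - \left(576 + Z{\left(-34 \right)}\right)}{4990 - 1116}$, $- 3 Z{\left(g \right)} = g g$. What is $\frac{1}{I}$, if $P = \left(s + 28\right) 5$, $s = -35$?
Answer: $- \frac{11622}{677} \approx -17.167$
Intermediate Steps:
$P = -35$ ($P = \left(-35 + 28\right) 5 = \left(-7\right) 5 = -35$)
$Z{\left(g \right)} = - \frac{g^{2}}{3}$ ($Z{\left(g \right)} = - \frac{g g}{3} = - \frac{g^{2}}{3}$)
$I = - \frac{677}{11622}$ ($I = \frac{-35 - \left(576 - \frac{\left(-34\right)^{2}}{3}\right)}{4990 - 1116} = \frac{-35 - \left(576 - \frac{1156}{3}\right)}{3874} = \left(-35 - \frac{572}{3}\right) \frac{1}{3874} = \left(- \frac{677}{3}\right) \frac{1}{3874} = - \frac{677}{11622} \approx -0.058252$)
$\frac{1}{I} = \frac{1}{- \frac{677}{11622}} = - \frac{11622}{677}$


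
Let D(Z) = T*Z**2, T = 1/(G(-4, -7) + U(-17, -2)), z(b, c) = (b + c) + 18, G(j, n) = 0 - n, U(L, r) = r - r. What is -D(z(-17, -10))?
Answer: -81/7 ≈ -11.571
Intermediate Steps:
U(L, r) = 0
G(j, n) = -n
z(b, c) = 18 + b + c
T = 1/7 (T = 1/(-1*(-7) + 0) = 1/(7 + 0) = 1/7 ≈ 0.14286)
D(Z) = Z**2/7
-D(z(-17, -10)) = -(18 - 17 - 10)**2/7 = -(-9)**2/7 = -81/7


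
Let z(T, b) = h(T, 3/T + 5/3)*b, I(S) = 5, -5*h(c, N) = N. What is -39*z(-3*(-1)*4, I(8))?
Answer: 299/4 ≈ 74.750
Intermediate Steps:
h(c, N) = -N/5
z(T, b) = b*(-1/3 - 3/(5*T)) (z(T, b) = (-(3/T + 5/3)/5)*b = (-(5/3 + 3/T)/5)*b = (-1/3 - 3/(5*T))*b = b*(-1/3 - 3/(5*T)))
-39*z(-3*(-1)*4, I(8)) = -13*5*(-9 - 5*(-3*(-1))*4)/(5*(-3*(-1)*4)) = -13*5*(-9 - 15*4)/(5*(3*4)) = -13*5*(-9 - 5*12)/(5*12) = -13*5*(-9 - 60)/(5*12) = -13*5*(-69)/(5*12) = -39*(-23/12) = 299/4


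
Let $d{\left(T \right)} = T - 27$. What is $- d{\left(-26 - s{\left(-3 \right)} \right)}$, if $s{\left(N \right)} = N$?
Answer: $50$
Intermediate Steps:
$d{\left(T \right)} = -27 + T$
$- d{\left(-26 - s{\left(-3 \right)} \right)} = - (-27 - 23) = \left(-1\right) \left(-50\right) = 50$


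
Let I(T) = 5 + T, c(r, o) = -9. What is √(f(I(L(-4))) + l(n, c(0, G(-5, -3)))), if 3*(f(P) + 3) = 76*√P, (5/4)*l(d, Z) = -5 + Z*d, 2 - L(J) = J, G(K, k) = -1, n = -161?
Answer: √(259245 + 5700*√11)/15 ≈ 35.160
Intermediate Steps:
L(J) = 2 - J
l(d, Z) = -4 + 4*Z*d/5 (l(d, Z) = 4*(-5 + Z*d)/5 = -4 + 4*Z*d/5)
f(P) = -3 + 76*√P/3 (f(P) = -3 + (76*√P)/3 = -3 + 76*√P/3)
√(f(I(L(-4))) + l(n, c(0, G(-5, -3)))) = √((-3 + 76*√(5 + (2 - 1*(-4)))/3) + (-4 + (⅘)*(-9)*(-161))) = √((-3 + 76*√(5 + (2 + 4))/3) + (-4 + 5796/5)) = √((-3 + 76*√(5 + 6)/3) + 5776/5) = √((-3 + 76*√11/3) + 5776/5) = √(5761/5 + 76*√11/3)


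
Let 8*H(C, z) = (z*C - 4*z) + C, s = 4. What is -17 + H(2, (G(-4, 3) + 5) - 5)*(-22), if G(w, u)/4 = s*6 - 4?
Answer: 835/2 ≈ 417.50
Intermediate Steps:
G(w, u) = 80 (G(w, u) = 4*(4*6 - 4) = 4*(24 - 4) = 4*20 = 80)
H(C, z) = -z/2 + C/8 + C*z/8 (H(C, z) = ((z*C - 4*z) + C)/8 = ((C*z - 4*z) + C)/8 = ((-4*z + C*z) + C)/8 = (C - 4*z + C*z)/8 = -z/2 + C/8 + C*z/8)
-17 + H(2, (G(-4, 3) + 5) - 5)*(-22) = -17 + (-((80 + 5) - 5)/2 + (⅛)*2 + (⅛)*2*((80 + 5) - 5))*(-22) = -17 + (-(85 - 5)/2 + ¼ + (⅛)*2*(85 - 5))*(-22) = -17 + (-½*80 + ¼ + (⅛)*2*80)*(-22) = -17 + (-40 + ¼ + 20)*(-22) = -17 - 79/4*(-22) = -17 + 869/2 = 835/2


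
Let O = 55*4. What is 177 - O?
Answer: -43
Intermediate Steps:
O = 220
177 - O = 177 - 1*220 = 177 - 220 = -43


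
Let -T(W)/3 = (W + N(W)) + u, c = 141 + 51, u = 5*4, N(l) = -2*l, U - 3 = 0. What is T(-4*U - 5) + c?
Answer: 81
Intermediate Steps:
U = 3 (U = 3 + 0 = 3)
u = 20
c = 192
T(W) = -60 + 3*W (T(W) = -3*((W - 2*W) + 20) = -3*(-W + 20) = -3*(20 - W) = -60 + 3*W)
T(-4*U - 5) + c = (-60 + 3*(-4*3 - 5)) + 192 = (-60 + 3*(-12 - 5)) + 192 = (-60 + 3*(-17)) + 192 = (-60 - 51) + 192 = -111 + 192 = 81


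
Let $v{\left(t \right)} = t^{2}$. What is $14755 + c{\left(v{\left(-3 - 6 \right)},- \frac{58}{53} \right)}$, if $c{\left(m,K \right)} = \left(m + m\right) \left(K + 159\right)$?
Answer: $\frac{2137793}{53} \approx 40336.0$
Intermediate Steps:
$c{\left(m,K \right)} = 2 m \left(159 + K\right)$
$14755 + c{\left(v{\left(-3 - 6 \right)},- \frac{58}{53} \right)} = 14755 + 2 \left(-3 - 6\right)^{2} \left(159 - \frac{58}{53}\right) = 14755 + 2 \left(-9\right)^{2} \left(159 - \frac{58}{53}\right) = 14755 + 2 \cdot 81 \left(159 - \frac{58}{53}\right) = 14755 + 2 \cdot 81 \cdot \frac{8369}{53} = 14755 + \frac{1355778}{53} = \frac{2137793}{53}$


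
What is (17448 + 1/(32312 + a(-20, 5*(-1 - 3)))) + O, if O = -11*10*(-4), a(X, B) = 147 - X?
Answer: 580984353/32479 ≈ 17888.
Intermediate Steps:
O = 440 (O = -110*(-4) = 440)
(17448 + 1/(32312 + a(-20, 5*(-1 - 3)))) + O = (17448 + 1/(32312 + (147 - 1*(-20)))) + 440 = (17448 + 1/(32312 + (147 + 20))) + 440 = (17448 + 1/(32312 + 167)) + 440 = (17448 + 1/32479) + 440 = 566693593/32479 + 440 = 580984353/32479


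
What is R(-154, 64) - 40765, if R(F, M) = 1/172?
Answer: -7011579/172 ≈ -40765.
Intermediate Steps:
R(F, M) = 1/172
R(-154, 64) - 40765 = 1/172 - 40765 = -7011579/172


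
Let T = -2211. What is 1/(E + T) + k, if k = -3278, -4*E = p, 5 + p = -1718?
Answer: -23342642/7121 ≈ -3278.0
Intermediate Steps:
p = -1723 (p = -5 - 1718 = -1723)
E = 1723/4 (E = -¼*(-1723) = 1723/4 ≈ 430.75)
1/(E + T) + k = 1/(1723/4 - 2211) - 3278 = 1/(-7121/4) - 3278 = -4/7121 - 3278 = -23342642/7121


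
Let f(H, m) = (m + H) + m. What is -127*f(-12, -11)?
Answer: 4318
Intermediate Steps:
f(H, m) = H + 2*m (f(H, m) = (H + m) + m = H + 2*m)
-127*f(-12, -11) = -127*(-12 + 2*(-11)) = -127*(-12 - 22) = -127*(-34) = 4318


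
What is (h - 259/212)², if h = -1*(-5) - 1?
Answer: 346921/44944 ≈ 7.7190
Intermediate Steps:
h = 4 (h = 5 - 1 = 4)
(h - 259/212)² = (4 - 259/212)² = (589/212)² = 346921/44944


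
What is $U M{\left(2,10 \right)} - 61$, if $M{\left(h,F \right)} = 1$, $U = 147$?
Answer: $86$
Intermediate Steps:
$U M{\left(2,10 \right)} - 61 = 147 \cdot 1 - 61 = 147 - 61 = 86$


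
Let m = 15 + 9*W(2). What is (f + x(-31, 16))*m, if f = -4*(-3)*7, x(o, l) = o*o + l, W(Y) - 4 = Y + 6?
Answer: 130503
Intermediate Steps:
W(Y) = 10 + Y (W(Y) = 4 + (Y + 6) = 4 + (6 + Y) = 10 + Y)
x(o, l) = l + o² (x(o, l) = o² + l = l + o²)
m = 123 (m = 15 + 9*(10 + 2) = 15 + 9*12 = 15 + 108 = 123)
f = 84 (f = 12*7 = 84)
(f + x(-31, 16))*m = (84 + (16 + (-31)²))*123 = (84 + (16 + 961))*123 = (84 + 977)*123 = 1061*123 = 130503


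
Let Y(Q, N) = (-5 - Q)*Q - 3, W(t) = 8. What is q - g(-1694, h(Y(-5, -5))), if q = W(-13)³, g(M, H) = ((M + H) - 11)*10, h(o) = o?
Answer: 17592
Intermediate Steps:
Y(Q, N) = -3 + Q*(-5 - Q) (Y(Q, N) = Q*(-5 - Q) - 3 = -3 + Q*(-5 - Q))
g(M, H) = -110 + 10*H + 10*M (g(M, H) = ((H + M) - 11)*10 = (-11 + H + M)*10 = -110 + 10*H + 10*M)
q = 512 (q = 8³ = 512)
q - g(-1694, h(Y(-5, -5))) = 512 - (-110 + 10*(-3 - 1*(-5)² - 5*(-5)) + 10*(-1694)) = 512 - (-110 + 10*(-3 - 1*25 + 25) - 16940) = 512 - (-110 + 10*(-3 - 25 + 25) - 16940) = 512 - (-110 + 10*(-3) - 16940) = 512 - (-110 - 30 - 16940) = 512 - 1*(-17080) = 512 + 17080 = 17592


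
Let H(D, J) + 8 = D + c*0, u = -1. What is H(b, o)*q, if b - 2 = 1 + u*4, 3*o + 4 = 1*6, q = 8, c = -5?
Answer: -72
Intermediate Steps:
o = ⅔ (o = -4/3 + (1*6)/3 = -4/3 + (⅓)*6 = -4/3 + 2 = ⅔ ≈ 0.66667)
b = -1 (b = 2 + (1 - 1*4) = 2 + (1 - 4) = 2 - 3 = -1)
H(D, J) = -8 + D (H(D, J) = -8 + (D - 5*0) = -8 + (D + 0) = -8 + D)
H(b, o)*q = (-8 - 1)*8 = -9*8 = -72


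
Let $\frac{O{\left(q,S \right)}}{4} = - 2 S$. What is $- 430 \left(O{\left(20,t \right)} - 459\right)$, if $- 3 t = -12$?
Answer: $211130$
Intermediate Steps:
$t = 4$ ($t = \left(- \frac{1}{3}\right) \left(-12\right) = 4$)
$O{\left(q,S \right)} = - 8 S$ ($O{\left(q,S \right)} = 4 \left(- 2 S\right) = - 8 S$)
$- 430 \left(O{\left(20,t \right)} - 459\right) = - 430 \left(\left(-8\right) 4 - 459\right) = - 430 \left(-32 - 459\right) = \left(-430\right) \left(-491\right) = 211130$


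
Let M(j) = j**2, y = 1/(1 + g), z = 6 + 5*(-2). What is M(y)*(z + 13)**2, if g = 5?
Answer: 9/4 ≈ 2.2500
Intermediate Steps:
z = -4 (z = 6 - 10 = -4)
y = 1/6 (y = 1/(1 + 5) = 1/6 ≈ 0.16667)
M(y)*(z + 13)**2 = (1/6)**2*(-4 + 13)**2 = (1/36)*9**2 = (1/36)*81 = 9/4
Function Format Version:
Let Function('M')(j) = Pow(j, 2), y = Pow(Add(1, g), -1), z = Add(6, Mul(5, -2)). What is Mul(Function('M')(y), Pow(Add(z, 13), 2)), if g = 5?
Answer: Rational(9, 4) ≈ 2.2500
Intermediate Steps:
z = -4 (z = Add(6, -10) = -4)
y = Rational(1, 6) (y = Pow(Add(1, 5), -1) = Pow(6, -1) = Rational(1, 6) ≈ 0.16667)
Mul(Function('M')(y), Pow(Add(z, 13), 2)) = Mul(Pow(Rational(1, 6), 2), Pow(Add(-4, 13), 2)) = Mul(Rational(1, 36), Pow(9, 2)) = Mul(Rational(1, 36), 81) = Rational(9, 4)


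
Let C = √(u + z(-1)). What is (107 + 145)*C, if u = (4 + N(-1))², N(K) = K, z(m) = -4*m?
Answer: 252*√13 ≈ 908.60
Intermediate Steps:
u = 9 (u = (4 - 1)² = 3² = 9)
C = √13 (C = √(9 - 4*(-1)) = √(9 + 4) = √13 ≈ 3.6056)
(107 + 145)*C = (107 + 145)*√13 = 252*√13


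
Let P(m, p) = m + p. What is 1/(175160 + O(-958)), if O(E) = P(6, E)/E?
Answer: 479/83902116 ≈ 5.7090e-6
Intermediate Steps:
O(E) = (6 + E)/E
1/(175160 + O(-958)) = 1/(175160 + (6 - 958)/(-958)) = 1/(175160 - 1/958*(-952)) = 1/(175160 + 476/479) = 1/(83902116/479) = 479/83902116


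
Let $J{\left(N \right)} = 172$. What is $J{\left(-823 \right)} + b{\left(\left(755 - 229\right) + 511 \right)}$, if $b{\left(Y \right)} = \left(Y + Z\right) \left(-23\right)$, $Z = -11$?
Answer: $-23426$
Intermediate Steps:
$b{\left(Y \right)} = 253 - 23 Y$ ($b{\left(Y \right)} = \left(Y - 11\right) \left(-23\right) = \left(-11 + Y\right) \left(-23\right) = 253 - 23 Y$)
$J{\left(-823 \right)} + b{\left(\left(755 - 229\right) + 511 \right)} = 172 + \left(253 - 23 \left(\left(755 - 229\right) + 511\right)\right) = 172 + \left(253 - 23 \left(526 + 511\right)\right) = 172 + \left(253 - 23851\right) = 172 - 23598 = -23426$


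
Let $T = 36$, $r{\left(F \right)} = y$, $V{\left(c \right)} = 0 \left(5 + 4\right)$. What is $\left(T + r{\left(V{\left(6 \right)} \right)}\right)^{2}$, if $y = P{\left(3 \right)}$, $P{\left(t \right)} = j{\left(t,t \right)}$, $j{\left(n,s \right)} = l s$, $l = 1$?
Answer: $1521$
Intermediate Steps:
$j{\left(n,s \right)} = s$ ($j{\left(n,s \right)} = 1 s = s$)
$P{\left(t \right)} = t$
$V{\left(c \right)} = 0$ ($V{\left(c \right)} = 0 \cdot 9 = 0$)
$y = 3$
$r{\left(F \right)} = 3$
$\left(T + r{\left(V{\left(6 \right)} \right)}\right)^{2} = \left(36 + 3\right)^{2} = 39^{2} = 1521$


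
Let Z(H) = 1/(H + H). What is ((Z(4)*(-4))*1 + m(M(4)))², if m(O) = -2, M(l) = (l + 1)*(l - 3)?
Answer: 25/4 ≈ 6.2500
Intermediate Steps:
Z(H) = 1/(2*H)
M(l) = (1 + l)*(-3 + l)
((Z(4)*(-4))*1 + m(M(4)))² = ((((½)/4)*(-4))*1 - 2)² = ((((½)*(¼))*(-4))*1 - 2)² = (((⅛)*(-4))*1 - 2)² = (-½*1 - 2)² = (-½ - 2)² = (-5/2)² = 25/4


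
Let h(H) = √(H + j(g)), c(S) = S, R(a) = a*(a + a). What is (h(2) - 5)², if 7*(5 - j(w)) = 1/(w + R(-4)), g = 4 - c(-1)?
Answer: 8287/259 - 20*√117327/259 ≈ 5.5459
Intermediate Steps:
R(a) = 2*a² (R(a) = a*(2*a) = 2*a²)
g = 5 (g = 4 - 1*(-1) = 4 + 1 = 5)
j(w) = 5 - 1/(7*(32 + w)) (j(w) = 5 - 1/(7*(w + 2*(-4)²)) = 5 - 1/(7*(w + 2*16)) = 5 - 1/(7*(w + 32)) = 5 - 1/(7*(32 + w)))
h(H) = √(1294/259 + H) (h(H) = √(H + (1119 + 35*5)/(7*(32 + 5))) = √(H + (⅐)*(1119 + 175)/37) = √(H + (⅐)*(1/37)*1294) = √(H + 1294/259) = √(1294/259 + H))
(h(2) - 5)² = (√(335146 + 67081*2)/259 - 5)² = (√(335146 + 134162)/259 - 5)² = (√469308/259 - 5)² = ((2*√117327)/259 - 5)² = (2*√117327/259 - 5)² = (-5 + 2*√117327/259)²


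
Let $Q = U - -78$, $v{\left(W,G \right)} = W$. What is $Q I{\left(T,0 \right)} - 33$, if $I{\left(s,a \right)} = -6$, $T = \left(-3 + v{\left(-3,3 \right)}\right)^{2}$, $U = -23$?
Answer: $-363$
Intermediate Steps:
$T = 36$ ($T = \left(-3 - 3\right)^{2} = \left(-6\right)^{2} = 36$)
$Q = 55$ ($Q = -23 - -78 = -23 + 78 = 55$)
$Q I{\left(T,0 \right)} - 33 = 55 \left(-6\right) - 33 = -330 - 33 = -363$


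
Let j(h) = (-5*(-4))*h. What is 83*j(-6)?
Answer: -9960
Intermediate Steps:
j(h) = 20*h
83*j(-6) = 83*(20*(-6)) = 83*(-120) = -9960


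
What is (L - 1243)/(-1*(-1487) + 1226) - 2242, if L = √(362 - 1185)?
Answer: -6083789/2713 + I*√823/2713 ≈ -2242.5 + 0.010574*I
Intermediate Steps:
L = I*√823 (L = √(-823) = I*√823 ≈ 28.688*I)
(L - 1243)/(-1*(-1487) + 1226) - 2242 = (I*√823 - 1243)/(-1*(-1487) + 1226) - 2242 = (-1243 + I*√823)/(1487 + 1226) - 2242 = (-1243 + I*√823)/2713 - 2242 = (-1243 + I*√823)*(1/2713) - 2242 = (-1243/2713 + I*√823/2713) - 2242 = -6083789/2713 + I*√823/2713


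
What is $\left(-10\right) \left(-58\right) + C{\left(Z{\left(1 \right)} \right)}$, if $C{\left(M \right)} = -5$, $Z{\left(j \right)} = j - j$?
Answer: $575$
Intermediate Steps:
$Z{\left(j \right)} = 0$
$\left(-10\right) \left(-58\right) + C{\left(Z{\left(1 \right)} \right)} = \left(-10\right) \left(-58\right) - 5 = 580 - 5 = 575$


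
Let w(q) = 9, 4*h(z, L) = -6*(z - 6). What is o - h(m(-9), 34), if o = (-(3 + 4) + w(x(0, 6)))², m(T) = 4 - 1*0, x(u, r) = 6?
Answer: 1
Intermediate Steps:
m(T) = 4 (m(T) = 4 + 0 = 4)
h(z, L) = 9 - 3*z/2 (h(z, L) = (-6*(z - 6))/4 = (-6*(-6 + z))/4 = (36 - 6*z)/4 = 9 - 3*z/2)
o = 4 (o = (-(3 + 4) + 9)² = (-1*7 + 9)² = (-7 + 9)² = 2² = 4)
o - h(m(-9), 34) = 4 - (9 - 3/2*4) = 4 - (9 - 6) = 4 - 1*3 = 4 - 3 = 1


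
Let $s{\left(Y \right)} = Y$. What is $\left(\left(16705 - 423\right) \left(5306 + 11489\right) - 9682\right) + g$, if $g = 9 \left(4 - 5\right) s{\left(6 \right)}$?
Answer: $273446454$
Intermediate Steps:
$g = -54$ ($g = 9 \left(4 - 5\right) 6 = 9 \left(-1\right) 6 = \left(-9\right) 6 = -54$)
$\left(\left(16705 - 423\right) \left(5306 + 11489\right) - 9682\right) + g = \left(\left(16705 - 423\right) \left(5306 + 11489\right) - 9682\right) - 54 = \left(16282 \cdot 16795 - 9682\right) - 54 = \left(273456190 - 9682\right) - 54 = 273446508 - 54 = 273446454$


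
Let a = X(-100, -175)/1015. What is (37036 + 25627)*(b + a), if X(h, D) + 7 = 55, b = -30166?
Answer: -1918643431046/1015 ≈ -1.8903e+9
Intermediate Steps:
X(h, D) = 48 (X(h, D) = -7 + 55 = 48)
a = 48/1015 ≈ 0.047291
(37036 + 25627)*(b + a) = (37036 + 25627)*(-30166 + 48/1015) = 62663*(-30618442/1015) = -1918643431046/1015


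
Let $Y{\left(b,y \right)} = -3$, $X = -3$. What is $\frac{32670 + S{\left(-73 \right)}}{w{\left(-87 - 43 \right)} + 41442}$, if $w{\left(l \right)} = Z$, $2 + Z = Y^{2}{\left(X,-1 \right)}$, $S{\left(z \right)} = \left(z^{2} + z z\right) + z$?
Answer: $\frac{43255}{41449} \approx 1.0436$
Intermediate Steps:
$S{\left(z \right)} = z + 2 z^{2}$ ($S{\left(z \right)} = \left(z^{2} + z^{2}\right) + z = 2 z^{2} + z = z + 2 z^{2}$)
$Z = 7$ ($Z = -2 + \left(-3\right)^{2} = -2 + 9 = 7$)
$w{\left(l \right)} = 7$
$\frac{32670 + S{\left(-73 \right)}}{w{\left(-87 - 43 \right)} + 41442} = \frac{32670 - 73 \left(1 + 2 \left(-73\right)\right)}{7 + 41442} = \frac{32670 - 73 \left(1 - 146\right)}{41449} = \left(32670 - -10585\right) \frac{1}{41449} = \left(32670 + 10585\right) \frac{1}{41449} = 43255 \cdot \frac{1}{41449} = \frac{43255}{41449}$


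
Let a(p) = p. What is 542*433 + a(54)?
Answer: 234740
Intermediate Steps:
542*433 + a(54) = 542*433 + 54 = 234686 + 54 = 234740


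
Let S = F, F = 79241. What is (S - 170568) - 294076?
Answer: -385403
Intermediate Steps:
S = 79241
(S - 170568) - 294076 = (79241 - 170568) - 294076 = -91327 - 294076 = -385403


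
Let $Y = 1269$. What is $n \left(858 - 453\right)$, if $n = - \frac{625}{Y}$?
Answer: $- \frac{9375}{47} \approx -199.47$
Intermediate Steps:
$n = - \frac{625}{1269} \approx -0.49251$
$n \left(858 - 453\right) = - \frac{625 \left(858 - 453\right)}{1269} = \left(- \frac{625}{1269}\right) 405 = - \frac{9375}{47}$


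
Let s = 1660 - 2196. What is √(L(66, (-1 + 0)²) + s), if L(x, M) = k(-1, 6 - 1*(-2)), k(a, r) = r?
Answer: 4*I*√33 ≈ 22.978*I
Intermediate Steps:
s = -536
L(x, M) = 8 (L(x, M) = 6 - 1*(-2) = 6 + 2 = 8)
√(L(66, (-1 + 0)²) + s) = √(8 - 536) = √(-528) = 4*I*√33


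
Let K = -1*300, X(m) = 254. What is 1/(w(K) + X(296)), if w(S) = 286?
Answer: 1/540 ≈ 0.0018519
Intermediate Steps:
K = -300
1/(w(K) + X(296)) = 1/(286 + 254) = 1/540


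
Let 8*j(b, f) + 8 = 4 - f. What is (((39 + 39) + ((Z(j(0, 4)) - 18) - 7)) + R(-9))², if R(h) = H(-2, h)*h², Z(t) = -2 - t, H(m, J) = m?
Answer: 12100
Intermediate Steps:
j(b, f) = -½ - f/8 (j(b, f) = -1 + (4 - f)/8 = -1 + (½ - f/8) = -½ - f/8)
R(h) = -2*h²
(((39 + 39) + ((Z(j(0, 4)) - 18) - 7)) + R(-9))² = (((39 + 39) + (((-2 - (-½ - ⅛*4)) - 18) - 7)) - 2*(-9)²)² = ((78 + (((-2 - (-½ - ½)) - 18) - 7)) - 2*81)² = ((78 + (((-2 - 1*(-1)) - 18) - 7)) - 162)² = ((78 + (((-2 + 1) - 18) - 7)) - 162)² = ((78 + ((-1 - 18) - 7)) - 162)² = ((78 + (-19 - 7)) - 162)² = ((78 - 26) - 162)² = (52 - 162)² = (-110)² = 12100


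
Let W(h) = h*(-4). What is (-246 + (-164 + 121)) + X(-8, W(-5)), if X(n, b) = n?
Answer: -297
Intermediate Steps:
W(h) = -4*h
(-246 + (-164 + 121)) + X(-8, W(-5)) = (-246 + (-164 + 121)) - 8 = (-246 - 43) - 8 = -289 - 8 = -297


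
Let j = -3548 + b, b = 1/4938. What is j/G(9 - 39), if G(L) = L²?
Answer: -17520023/4444200 ≈ -3.9422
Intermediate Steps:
b = 1/4938 ≈ 0.00020251
j = -17520023/4938 (j = -3548 + 1/4938 = -17520023/4938 ≈ -3548.0)
j/G(9 - 39) = -17520023/(4938*(9 - 39)²) = -17520023/(4938*((-30)²)) = -17520023/4938/900 = -17520023/4938*1/900 = -17520023/4444200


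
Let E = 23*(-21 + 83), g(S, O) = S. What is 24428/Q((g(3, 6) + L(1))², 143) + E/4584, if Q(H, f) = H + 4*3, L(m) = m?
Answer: 14002235/16044 ≈ 872.74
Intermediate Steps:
Q(H, f) = 12 + H (Q(H, f) = H + 12 = 12 + H)
E = 1426 (E = 23*62 = 1426)
24428/Q((g(3, 6) + L(1))², 143) + E/4584 = 24428/(12 + (3 + 1)²) + 1426/4584 = 24428/(12 + 4²) + 1426*(1/4584) = 24428/(12 + 16) + 713/2292 = 24428/28 + 713/2292 = 24428*(1/28) + 713/2292 = 6107/7 + 713/2292 = 14002235/16044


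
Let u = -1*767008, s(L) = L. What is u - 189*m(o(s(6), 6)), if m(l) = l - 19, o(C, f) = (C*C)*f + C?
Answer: -805375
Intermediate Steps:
o(C, f) = C + f*C**2 (o(C, f) = C**2*f + C = f*C**2 + C = C + f*C**2)
m(l) = -19 + l
u = -767008
u - 189*m(o(s(6), 6)) = -767008 - 189*(-19 + 6*(1 + 6*6)) = -767008 - 189*(-19 + 6*(1 + 36)) = -767008 - 189*(-19 + 6*37) = -767008 - 189*(-19 + 222) = -767008 - 189*203 = -767008 - 1*38367 = -767008 - 38367 = -805375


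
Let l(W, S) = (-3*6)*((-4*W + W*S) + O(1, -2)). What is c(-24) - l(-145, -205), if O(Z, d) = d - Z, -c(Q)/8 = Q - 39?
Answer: 545940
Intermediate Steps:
c(Q) = 312 - 8*Q (c(Q) = -8*(Q - 39) = -8*(-39 + Q) = 312 - 8*Q)
l(W, S) = 54 + 72*W - 18*S*W (l(W, S) = (-3*6)*((-4*W + W*S) + (-2 - 1*1)) = -18*((-4*W + S*W) + (-2 - 1)) = -18*((-4*W + S*W) - 3) = -18*(-3 - 4*W + S*W) = 54 + 72*W - 18*S*W)
c(-24) - l(-145, -205) = (312 - 8*(-24)) - (54 + 72*(-145) - 18*(-205)*(-145)) = (312 + 192) - (54 - 10440 - 535050) = 504 - 1*(-545436) = 504 + 545436 = 545940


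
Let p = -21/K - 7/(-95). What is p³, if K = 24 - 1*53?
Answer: 10618986392/20910518875 ≈ 0.50783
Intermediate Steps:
K = -29 (K = 24 - 53 = -29)
p = 2198/2755 (p = -21/(-29) - 7/(-95) = -21*(-1/29) - 7*(-1/95) = 21/29 + 7/95 = 2198/2755 ≈ 0.79782)
p³ = (2198/2755)³ = 10618986392/20910518875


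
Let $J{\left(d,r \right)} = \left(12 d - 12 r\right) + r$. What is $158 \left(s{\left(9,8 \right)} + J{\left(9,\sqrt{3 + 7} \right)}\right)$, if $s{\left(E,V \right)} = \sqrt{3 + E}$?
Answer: $17064 - 1738 \sqrt{10} + 316 \sqrt{3} \approx 12115.0$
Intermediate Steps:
$J{\left(d,r \right)} = - 11 r + 12 d$ ($J{\left(d,r \right)} = \left(- 12 r + 12 d\right) + r = - 11 r + 12 d$)
$158 \left(s{\left(9,8 \right)} + J{\left(9,\sqrt{3 + 7} \right)}\right) = 158 \left(\sqrt{3 + 9} + \left(- 11 \sqrt{3 + 7} + 12 \cdot 9\right)\right) = 158 \left(\sqrt{12} + \left(- 11 \sqrt{10} + 108\right)\right) = 158 \left(2 \sqrt{3} + \left(108 - 11 \sqrt{10}\right)\right) = 158 \left(108 - 11 \sqrt{10} + 2 \sqrt{3}\right) = 17064 - 1738 \sqrt{10} + 316 \sqrt{3}$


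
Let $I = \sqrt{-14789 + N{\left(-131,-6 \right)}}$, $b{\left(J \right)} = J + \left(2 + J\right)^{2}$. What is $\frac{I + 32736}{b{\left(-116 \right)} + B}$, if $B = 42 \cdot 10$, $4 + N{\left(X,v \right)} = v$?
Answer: $\frac{8184}{3325} + \frac{i \sqrt{14799}}{13300} \approx 2.4614 + 0.0091467 i$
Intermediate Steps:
$N{\left(X,v \right)} = -4 + v$
$B = 420$
$I = i \sqrt{14799}$ ($I = \sqrt{-14789 - 10} = \sqrt{-14799} = i \sqrt{14799} \approx 121.65 i$)
$\frac{I + 32736}{b{\left(-116 \right)} + B} = \frac{i \sqrt{14799} + 32736}{\left(-116 + \left(2 - 116\right)^{2}\right) + 420} = \frac{32736 + i \sqrt{14799}}{\left(-116 + \left(-114\right)^{2}\right) + 420} = \frac{32736 + i \sqrt{14799}}{\left(-116 + 12996\right) + 420} = \frac{32736 + i \sqrt{14799}}{12880 + 420} = \frac{32736 + i \sqrt{14799}}{13300} = \left(32736 + i \sqrt{14799}\right) \frac{1}{13300} = \frac{8184}{3325} + \frac{i \sqrt{14799}}{13300}$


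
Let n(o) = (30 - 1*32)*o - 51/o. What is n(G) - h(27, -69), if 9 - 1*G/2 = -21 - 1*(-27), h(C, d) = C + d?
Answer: 43/2 ≈ 21.500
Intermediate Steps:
G = 6 (G = 18 - 2*(-21 - 1*(-27)) = 18 - 2*(-21 + 27) = 18 - 2*6 = 18 - 12 = 6)
n(o) = -51/o - 2*o (n(o) = (30 - 32)*o - 51/o = -2*o - 51/o = -51/o - 2*o)
n(G) - h(27, -69) = (-51/6 - 2*6) - (27 - 69) = (-51*⅙ - 12) - 1*(-42) = (-17/2 - 12) + 42 = -41/2 + 42 = 43/2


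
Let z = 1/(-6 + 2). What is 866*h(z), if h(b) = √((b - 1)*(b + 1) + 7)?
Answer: 433*√97/2 ≈ 2132.3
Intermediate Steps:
z = -¼ (z = 1/(-4) = -¼ ≈ -0.25000)
h(b) = √(7 + (1 + b)*(-1 + b)) (h(b) = √((-1 + b)*(1 + b) + 7) = √((1 + b)*(-1 + b) + 7) = √(7 + (1 + b)*(-1 + b)))
866*h(z) = 866*√(6 + (-¼)²) = 866*√(6 + 1/16) = 866*√(97/16) = 866*(√97/4) = 433*√97/2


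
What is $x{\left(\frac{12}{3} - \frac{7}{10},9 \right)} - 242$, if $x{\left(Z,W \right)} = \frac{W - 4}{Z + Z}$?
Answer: $- \frac{7961}{33} \approx -241.24$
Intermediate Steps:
$x{\left(Z,W \right)} = \frac{-4 + W}{2 Z}$
$x{\left(\frac{12}{3} - \frac{7}{10},9 \right)} - 242 = \frac{-4 + 9}{2 \left(\frac{12}{3} - \frac{7}{10}\right)} - 242 = \frac{1}{2} \frac{1}{12 \cdot \frac{1}{3} - \frac{7}{10}} \cdot 5 - 242 = \frac{1}{2} \frac{1}{4 - \frac{7}{10}} \cdot 5 - 242 = \frac{1}{2} \frac{1}{\frac{33}{10}} \cdot 5 - 242 = \frac{1}{2} \cdot \frac{10}{33} \cdot 5 - 242 = \frac{25}{33} - 242 = - \frac{7961}{33}$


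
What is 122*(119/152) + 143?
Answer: 18127/76 ≈ 238.51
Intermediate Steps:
122*(119/152) + 143 = 7259/76 + 143 = 18127/76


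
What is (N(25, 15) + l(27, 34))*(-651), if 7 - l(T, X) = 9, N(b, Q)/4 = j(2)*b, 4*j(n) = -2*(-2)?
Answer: -63798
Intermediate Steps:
j(n) = 1 (j(n) = (-2*(-2))/4 = (¼)*4 = 1)
N(b, Q) = 4*b (N(b, Q) = 4*(1*b) = 4*b)
l(T, X) = -2 (l(T, X) = 7 - 1*9 = 7 - 9 = -2)
(N(25, 15) + l(27, 34))*(-651) = (4*25 - 2)*(-651) = (100 - 2)*(-651) = 98*(-651) = -63798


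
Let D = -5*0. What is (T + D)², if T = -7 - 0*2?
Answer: 49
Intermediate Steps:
D = 0
T = -7 (T = -7 - 1*0 = -7 + 0 = -7)
(T + D)² = (-7 + 0)² = (-7)² = 49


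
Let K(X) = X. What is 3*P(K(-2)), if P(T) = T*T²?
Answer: -24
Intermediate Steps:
P(T) = T³
3*P(K(-2)) = 3*(-2)³ = 3*(-8) = -24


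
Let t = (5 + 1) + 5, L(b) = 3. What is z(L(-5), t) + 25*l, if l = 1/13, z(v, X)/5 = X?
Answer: 740/13 ≈ 56.923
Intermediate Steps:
t = 11 (t = 6 + 5 = 11)
z(v, X) = 5*X
l = 1/13 ≈ 0.076923
z(L(-5), t) + 25*l = 5*11 + 25*(1/13) = 55 + 25/13 = 740/13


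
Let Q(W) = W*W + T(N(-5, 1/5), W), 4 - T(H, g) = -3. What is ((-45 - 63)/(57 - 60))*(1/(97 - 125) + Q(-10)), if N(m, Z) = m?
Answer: 26955/7 ≈ 3850.7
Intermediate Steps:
T(H, g) = 7 (T(H, g) = 4 - 1*(-3) = 4 + 3 = 7)
Q(W) = 7 + W² (Q(W) = W*W + 7 = W² + 7 = 7 + W²)
((-45 - 63)/(57 - 60))*(1/(97 - 125) + Q(-10)) = ((-45 - 63)/(57 - 60))*(1/(97 - 125) + (7 + (-10)²)) = (-108/(-3))*(1/(-28) + (7 + 100)) = (-108*(-⅓))*(-1/28 + 107) = 36*(2995/28) = 26955/7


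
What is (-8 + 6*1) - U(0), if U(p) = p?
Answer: -2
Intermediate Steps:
(-8 + 6*1) - U(0) = (-8 + 6*1) - 1*0 = (-8 + 6) + 0 = -2 + 0 = -2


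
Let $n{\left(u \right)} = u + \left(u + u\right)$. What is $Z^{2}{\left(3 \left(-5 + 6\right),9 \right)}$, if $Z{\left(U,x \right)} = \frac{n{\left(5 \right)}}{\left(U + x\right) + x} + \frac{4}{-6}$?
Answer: $\frac{1}{441} \approx 0.0022676$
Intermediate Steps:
$n{\left(u \right)} = 3 u$ ($n{\left(u \right)} = u + 2 u = 3 u$)
$Z{\left(U,x \right)} = - \frac{2}{3} + \frac{15}{U + 2 x}$ ($Z{\left(U,x \right)} = \frac{3 \cdot 5}{\left(U + x\right) + x} + \frac{4}{-6} = \frac{15}{U + 2 x} + 4 \left(- \frac{1}{6}\right) = \frac{15}{U + 2 x} - \frac{2}{3} = - \frac{2}{3} + \frac{15}{U + 2 x}$)
$Z^{2}{\left(3 \left(-5 + 6\right),9 \right)} = \left(\frac{45 - 36 - 2 \cdot 3 \left(-5 + 6\right)}{3 \left(3 \left(-5 + 6\right) + 2 \cdot 9\right)}\right)^{2} = \left(\frac{45 - 36 - 2 \cdot 3 \cdot 1}{3 \left(3 \cdot 1 + 18\right)}\right)^{2} = \left(\frac{45 - 36 - 6}{3 \left(3 + 18\right)}\right)^{2} = \left(\frac{45 - 36 - 6}{3 \cdot 21}\right)^{2} = \left(\frac{1}{3} \cdot \frac{1}{21} \cdot 3\right)^{2} = \left(\frac{1}{21}\right)^{2} = \frac{1}{441}$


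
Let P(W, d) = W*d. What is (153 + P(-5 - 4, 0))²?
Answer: 23409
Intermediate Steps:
(153 + P(-5 - 4, 0))² = (153 + (-5 - 4)*0)² = (153 - 9*0)² = (153 + 0)² = 153² = 23409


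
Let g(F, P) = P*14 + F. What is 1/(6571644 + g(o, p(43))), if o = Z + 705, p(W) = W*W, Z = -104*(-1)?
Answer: 1/6598339 ≈ 1.5155e-7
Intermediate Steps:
Z = 104
p(W) = W²
o = 809 (o = 104 + 705 = 809)
g(F, P) = F + 14*P (g(F, P) = 14*P + F = F + 14*P)
1/(6571644 + g(o, p(43))) = 1/(6571644 + (809 + 14*43²)) = 1/(6571644 + (809 + 14*1849)) = 1/(6571644 + (809 + 25886)) = 1/(6571644 + 26695) = 1/6598339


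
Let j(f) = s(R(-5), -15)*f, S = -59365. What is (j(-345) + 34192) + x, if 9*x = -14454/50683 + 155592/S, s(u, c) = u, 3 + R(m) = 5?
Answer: 100799721927196/3008796295 ≈ 33502.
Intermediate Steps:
R(m) = 2 (R(m) = -3 + 5 = 2)
x = -971547894/3008796295 (x = (-14454/50683 + 155592/(-59365))/9 = (-14454*1/50683 + 155592*(-1/59365))/9 = (-14454/50683 - 155592/59365)/9 = (1/9)*(-8743931046/3008796295) = -971547894/3008796295 ≈ -0.32290)
j(f) = 2*f
(j(-345) + 34192) + x = (2*(-345) + 34192) - 971547894/3008796295 = (-690 + 34192) - 971547894/3008796295 = 33502 - 971547894/3008796295 = 100799721927196/3008796295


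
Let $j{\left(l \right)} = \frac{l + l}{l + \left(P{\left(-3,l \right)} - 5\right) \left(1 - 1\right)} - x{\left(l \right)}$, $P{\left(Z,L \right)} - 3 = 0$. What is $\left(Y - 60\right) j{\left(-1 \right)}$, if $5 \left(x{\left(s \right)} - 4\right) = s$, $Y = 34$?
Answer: $\frac{234}{5} \approx 46.8$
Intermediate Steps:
$P{\left(Z,L \right)} = 3$ ($P{\left(Z,L \right)} = 3 + 0 = 3$)
$x{\left(s \right)} = 4 + \frac{s}{5}$
$j{\left(l \right)} = -2 - \frac{l}{5}$ ($j{\left(l \right)} = \frac{l + l}{l + \left(3 - 5\right) \left(1 - 1\right)} - \left(4 + \frac{l}{5}\right) = \frac{2 l}{l - 0} - \left(4 + \frac{l}{5}\right) = \frac{2 l}{l + 0} - \left(4 + \frac{l}{5}\right) = \frac{2 l}{l} - \left(4 + \frac{l}{5}\right) = 2 - \left(4 + \frac{l}{5}\right) = -2 - \frac{l}{5}$)
$\left(Y - 60\right) j{\left(-1 \right)} = \left(34 - 60\right) \left(-2 - - \frac{1}{5}\right) = \left(34 - 60\right) \left(-2 + \frac{1}{5}\right) = \left(-26\right) \left(- \frac{9}{5}\right) = \frac{234}{5}$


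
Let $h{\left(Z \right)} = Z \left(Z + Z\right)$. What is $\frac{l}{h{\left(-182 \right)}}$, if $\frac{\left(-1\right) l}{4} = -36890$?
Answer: $\frac{2635}{1183} \approx 2.2274$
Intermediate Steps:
$l = 147560$ ($l = \left(-4\right) \left(-36890\right) = 147560$)
$h{\left(Z \right)} = 2 Z^{2}$ ($h{\left(Z \right)} = Z 2 Z = 2 Z^{2}$)
$\frac{l}{h{\left(-182 \right)}} = \frac{147560}{2 \left(-182\right)^{2}} = \frac{147560}{2 \cdot 33124} = \frac{147560}{66248} = 147560 \cdot \frac{1}{66248} = \frac{2635}{1183}$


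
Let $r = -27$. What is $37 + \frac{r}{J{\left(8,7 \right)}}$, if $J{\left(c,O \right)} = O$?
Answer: $\frac{232}{7} \approx 33.143$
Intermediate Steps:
$37 + \frac{r}{J{\left(8,7 \right)}} = 37 - \frac{27}{7} = \frac{232}{7}$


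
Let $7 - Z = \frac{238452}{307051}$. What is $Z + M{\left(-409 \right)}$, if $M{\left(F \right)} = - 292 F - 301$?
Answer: $\frac{36579975382}{307051} \approx 1.1913 \cdot 10^{5}$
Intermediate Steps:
$Z = \frac{1910905}{307051}$ ($Z = 7 - \frac{238452}{307051} = \frac{1910905}{307051} \approx 6.2234$)
$M{\left(F \right)} = -301 - 292 F$
$Z + M{\left(-409 \right)} = \frac{1910905}{307051} - -119127 = \frac{1910905}{307051} + \left(-301 + 119428\right) = \frac{1910905}{307051} + 119127 = \frac{36579975382}{307051}$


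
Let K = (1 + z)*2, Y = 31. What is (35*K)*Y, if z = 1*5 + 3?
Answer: 19530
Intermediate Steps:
z = 8 (z = 5 + 3 = 8)
K = 18 (K = (1 + 8)*2 = 9*2 = 18)
(35*K)*Y = (35*18)*31 = 630*31 = 19530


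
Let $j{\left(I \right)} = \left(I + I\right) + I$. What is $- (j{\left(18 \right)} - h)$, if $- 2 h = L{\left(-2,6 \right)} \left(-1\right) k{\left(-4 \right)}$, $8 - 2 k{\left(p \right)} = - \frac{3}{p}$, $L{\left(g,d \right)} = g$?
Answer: $- \frac{461}{8} \approx -57.625$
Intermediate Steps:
$k{\left(p \right)} = 4 + \frac{3}{2 p}$ ($k{\left(p \right)} = 4 - \frac{\left(-3\right) \frac{1}{p}}{2} = 4 + \frac{3}{2 p}$)
$j{\left(I \right)} = 3 I$ ($j{\left(I \right)} = 2 I + I = 3 I$)
$h = - \frac{29}{8}$ ($h = - \frac{\left(-2\right) \left(-1\right) \left(4 + \frac{3}{2 \left(-4\right)}\right)}{2} = - \frac{2 \left(4 + \frac{3}{2} \left(- \frac{1}{4}\right)\right)}{2} = - \frac{2 \left(4 - \frac{3}{8}\right)}{2} = - \frac{2 \cdot \frac{29}{8}}{2} = \left(- \frac{1}{2}\right) \frac{29}{4} = - \frac{29}{8} \approx -3.625$)
$- (j{\left(18 \right)} - h) = - (3 \cdot 18 - - \frac{29}{8}) = - (54 + \frac{29}{8}) = \left(-1\right) \frac{461}{8} = - \frac{461}{8}$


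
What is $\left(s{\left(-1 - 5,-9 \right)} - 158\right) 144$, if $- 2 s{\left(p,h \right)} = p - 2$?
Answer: $-22176$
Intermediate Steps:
$s{\left(p,h \right)} = 1 - \frac{p}{2}$ ($s{\left(p,h \right)} = - \frac{p - 2}{2} = - \frac{-2 + p}{2} = 1 - \frac{p}{2}$)
$\left(s{\left(-1 - 5,-9 \right)} - 158\right) 144 = \left(\left(1 - \frac{-1 - 5}{2}\right) - 158\right) 144 = \left(\left(1 - -3\right) - 158\right) 144 = \left(\left(1 + 3\right) - 158\right) 144 = \left(4 - 158\right) 144 = \left(-154\right) 144 = -22176$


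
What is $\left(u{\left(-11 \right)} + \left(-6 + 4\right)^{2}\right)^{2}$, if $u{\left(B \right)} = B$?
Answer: $49$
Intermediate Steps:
$\left(u{\left(-11 \right)} + \left(-6 + 4\right)^{2}\right)^{2} = \left(-11 + \left(-6 + 4\right)^{2}\right)^{2} = \left(-11 + \left(-2\right)^{2}\right)^{2} = \left(-11 + 4\right)^{2} = \left(-7\right)^{2} = 49$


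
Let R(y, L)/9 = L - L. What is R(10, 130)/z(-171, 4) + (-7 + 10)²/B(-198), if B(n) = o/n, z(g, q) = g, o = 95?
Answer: -1782/95 ≈ -18.758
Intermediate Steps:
B(n) = 95/n
R(y, L) = 0 (R(y, L) = 9*(L - L) = 9*0 = 0)
R(10, 130)/z(-171, 4) + (-7 + 10)²/B(-198) = 0/(-171) + (-7 + 10)²/((95/(-198))) = 0*(-1/171) + 3²/((95*(-1/198))) = 0 + 9/(-95/198) = 0 + 9*(-198/95) = 0 - 1782/95 = -1782/95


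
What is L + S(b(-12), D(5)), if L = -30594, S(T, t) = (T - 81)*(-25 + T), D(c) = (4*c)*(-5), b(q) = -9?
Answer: -27534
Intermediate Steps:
D(c) = -20*c
S(T, t) = (-81 + T)*(-25 + T)
L + S(b(-12), D(5)) = -30594 + (2025 + (-9)² - 106*(-9)) = -30594 + (2025 + 81 + 954) = -30594 + 3060 = -27534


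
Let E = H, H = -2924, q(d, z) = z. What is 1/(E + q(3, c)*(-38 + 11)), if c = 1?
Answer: -1/2951 ≈ -0.00033887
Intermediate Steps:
E = -2924
1/(E + q(3, c)*(-38 + 11)) = 1/(-2924 + 1*(-38 + 11)) = 1/(-2924 + 1*(-27)) = 1/(-2924 - 27) = 1/(-2951) = -1/2951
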